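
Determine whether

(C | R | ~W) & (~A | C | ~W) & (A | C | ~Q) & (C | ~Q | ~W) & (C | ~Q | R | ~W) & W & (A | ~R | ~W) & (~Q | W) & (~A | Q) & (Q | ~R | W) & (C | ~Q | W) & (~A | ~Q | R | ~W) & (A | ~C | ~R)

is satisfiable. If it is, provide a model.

W = True, A = True, R = True, Q = True, C = True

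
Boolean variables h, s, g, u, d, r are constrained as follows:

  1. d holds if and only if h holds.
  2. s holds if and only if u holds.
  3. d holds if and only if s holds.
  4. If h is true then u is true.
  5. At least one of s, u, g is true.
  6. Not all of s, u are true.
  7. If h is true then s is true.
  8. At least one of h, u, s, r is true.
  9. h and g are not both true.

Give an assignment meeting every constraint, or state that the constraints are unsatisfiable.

h=F; s=F; g=T; u=F; d=F; r=T

  (1) d=F, h=F — same ✓
  (2) s=F, u=F — same ✓
  (3) d=F, s=F — same ✓
  (4) h=F ⇒ u: vacuous ✓
  (5) {s, u, g}: 1 true — at least one ✓
  (6) {s, u}: 0/2 true — not all ✓
  (7) h=F ⇒ s: vacuous ✓
  (8) {h, u, s, r}: 1 true — at least one ✓
  (9) h=F, g=T — not both ✓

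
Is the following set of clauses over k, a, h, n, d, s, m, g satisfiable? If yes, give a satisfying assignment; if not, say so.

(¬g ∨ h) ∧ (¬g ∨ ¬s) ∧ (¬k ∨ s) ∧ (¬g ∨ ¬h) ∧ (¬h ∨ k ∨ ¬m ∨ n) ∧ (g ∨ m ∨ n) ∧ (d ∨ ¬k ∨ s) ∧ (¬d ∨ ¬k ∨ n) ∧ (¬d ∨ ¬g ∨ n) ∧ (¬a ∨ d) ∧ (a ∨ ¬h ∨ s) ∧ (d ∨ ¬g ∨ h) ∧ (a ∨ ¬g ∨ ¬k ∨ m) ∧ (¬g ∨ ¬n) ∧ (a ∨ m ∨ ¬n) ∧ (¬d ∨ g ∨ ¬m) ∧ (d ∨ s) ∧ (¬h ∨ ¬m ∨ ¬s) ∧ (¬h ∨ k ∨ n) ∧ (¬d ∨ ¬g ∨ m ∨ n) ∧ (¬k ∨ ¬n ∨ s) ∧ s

Unit clause (s) forces s = True.
In (¬g ∨ ¬s) only ¬g is left, so g = False.
Set k = False.
Set a = True.
  then (¬a ∨ d) forces d = True.
  then (¬d ∨ g ∨ ¬m) forces m = False.
  then (g ∨ m ∨ n) forces n = True.
Set h = True.
All clauses satisfied.

k: False; a: True; h: True; n: True; d: True; s: True; m: False; g: False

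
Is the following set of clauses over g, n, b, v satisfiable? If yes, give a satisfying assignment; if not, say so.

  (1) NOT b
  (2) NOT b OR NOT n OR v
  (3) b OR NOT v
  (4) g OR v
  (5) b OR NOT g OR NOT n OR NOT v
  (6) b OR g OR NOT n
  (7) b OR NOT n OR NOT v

Unit clause (NOT b) forces b = False.
In (b OR NOT v) only NOT v is left, so v = False.
In (g OR v) only g is left, so g = True.
Set n = True.
Check each clause:
  (NOT b): NOT b holds.
  (NOT b OR NOT n OR v): NOT b holds.
  (b OR NOT v): NOT v holds.
  (g OR v): g holds.
  (b OR NOT g OR NOT n OR NOT v): NOT v holds.
  (b OR g OR NOT n): g holds.
  (b OR NOT n OR NOT v): NOT v holds.
All clauses satisfied.

g = True; n = True; b = False; v = False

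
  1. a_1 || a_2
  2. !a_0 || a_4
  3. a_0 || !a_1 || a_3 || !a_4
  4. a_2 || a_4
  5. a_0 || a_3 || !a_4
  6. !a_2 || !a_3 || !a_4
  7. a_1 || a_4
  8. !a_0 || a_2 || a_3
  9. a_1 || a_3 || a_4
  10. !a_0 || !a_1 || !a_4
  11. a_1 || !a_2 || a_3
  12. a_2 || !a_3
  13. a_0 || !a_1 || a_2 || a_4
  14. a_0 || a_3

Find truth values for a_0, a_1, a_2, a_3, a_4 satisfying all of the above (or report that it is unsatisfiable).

Try a_0 = True:
  (!a_0 || a_4) forces a_4 = True.
  (!a_0 || !a_1 || !a_4) forces a_1 = False.
  (a_1 || a_2) forces a_2 = True.
  (!a_2 || !a_3 || !a_4) forces a_3 = False.
  clause (a_1 || !a_2 || a_3) is falsified — backtrack.
So a_0 = False.
  then (a_0 || a_3) forces a_3 = True.
  then (a_2 || !a_3) forces a_2 = True.
  then (!a_2 || !a_3 || !a_4) forces a_4 = False.
  then (a_1 || a_4) forces a_1 = True.
All clauses satisfied.

a_0 = False, a_1 = True, a_2 = True, a_3 = True, a_4 = False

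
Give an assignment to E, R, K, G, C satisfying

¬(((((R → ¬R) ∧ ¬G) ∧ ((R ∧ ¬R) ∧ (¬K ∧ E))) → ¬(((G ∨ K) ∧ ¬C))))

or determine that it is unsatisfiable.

UNSATISFIABLE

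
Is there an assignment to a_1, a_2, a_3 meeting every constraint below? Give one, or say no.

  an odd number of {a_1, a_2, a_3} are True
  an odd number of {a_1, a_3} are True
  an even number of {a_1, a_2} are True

a_1 = False; a_2 = False; a_3 = True

{a_1, a_2, a_3}: 1 true → odd ✓
{a_1, a_3}: 1 true → odd ✓
{a_1, a_2}: 0 true → even ✓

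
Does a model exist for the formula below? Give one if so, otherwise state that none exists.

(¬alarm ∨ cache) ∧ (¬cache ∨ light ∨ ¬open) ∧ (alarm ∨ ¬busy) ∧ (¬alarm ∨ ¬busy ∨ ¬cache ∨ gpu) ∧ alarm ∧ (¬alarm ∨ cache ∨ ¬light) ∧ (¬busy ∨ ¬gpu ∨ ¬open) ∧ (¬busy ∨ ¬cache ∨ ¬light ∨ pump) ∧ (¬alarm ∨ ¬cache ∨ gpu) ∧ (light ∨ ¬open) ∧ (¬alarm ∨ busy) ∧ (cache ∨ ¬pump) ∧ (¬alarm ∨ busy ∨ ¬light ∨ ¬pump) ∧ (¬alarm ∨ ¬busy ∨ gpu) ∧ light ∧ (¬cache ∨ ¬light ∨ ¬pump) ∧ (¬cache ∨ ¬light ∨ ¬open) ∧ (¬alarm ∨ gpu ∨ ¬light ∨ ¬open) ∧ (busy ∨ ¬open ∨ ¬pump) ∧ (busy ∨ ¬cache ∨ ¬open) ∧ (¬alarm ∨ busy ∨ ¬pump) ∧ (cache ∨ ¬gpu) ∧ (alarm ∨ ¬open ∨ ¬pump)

Unsatisfiable

Case light = True:
  (alarm) forces alarm = True.
  (¬alarm ∨ cache) forces cache = True.
  (¬alarm ∨ ¬cache ∨ gpu) forces gpu = True.
  (¬alarm ∨ busy) forces busy = True.
  (¬busy ∨ ¬gpu ∨ ¬open) forces open = False.
  (¬busy ∨ ¬cache ∨ ¬light ∨ pump) forces pump = True.
  Clause (¬cache ∨ ¬light ∨ ¬pump) is falsified — contradiction.
Case light = False:
  Clause (light) is falsified — contradiction.
Both cases fail, so the formula is unsatisfiable.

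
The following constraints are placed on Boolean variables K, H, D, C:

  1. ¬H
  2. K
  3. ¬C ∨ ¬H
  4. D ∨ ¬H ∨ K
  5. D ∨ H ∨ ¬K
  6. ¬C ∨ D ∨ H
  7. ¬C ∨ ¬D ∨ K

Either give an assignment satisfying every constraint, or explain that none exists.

K=T; H=F; D=T; C=T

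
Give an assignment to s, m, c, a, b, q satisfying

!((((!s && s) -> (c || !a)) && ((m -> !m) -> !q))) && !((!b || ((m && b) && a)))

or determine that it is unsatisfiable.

s = True, m = False, c = True, a = True, b = True, q = True

  !((((!s && s) -> (c || !a)) && ((m -> !m) -> !q))) = True
    ((!s && s) -> (c || !a)) && ((m -> !m) -> !q) = False
      (!s && s) -> (c || !a) = True
        !s && s = False
          !s = False
        c || !a = True
          !a = False
      (m -> !m) -> !q = False
        m -> !m = True
          !m = True
        !q = False
  !((!b || ((m && b) && a))) = True
    !b || ((m && b) && a) = False
      !b = False
      (m && b) && a = False
        m && b = False
Both conjuncts True, so the formula holds.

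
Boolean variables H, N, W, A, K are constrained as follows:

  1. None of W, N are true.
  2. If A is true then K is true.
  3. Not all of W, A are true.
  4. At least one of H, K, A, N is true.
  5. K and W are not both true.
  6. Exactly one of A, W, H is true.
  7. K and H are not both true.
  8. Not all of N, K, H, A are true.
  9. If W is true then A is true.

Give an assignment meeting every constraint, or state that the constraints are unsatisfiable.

H=F, N=F, W=F, A=T, K=T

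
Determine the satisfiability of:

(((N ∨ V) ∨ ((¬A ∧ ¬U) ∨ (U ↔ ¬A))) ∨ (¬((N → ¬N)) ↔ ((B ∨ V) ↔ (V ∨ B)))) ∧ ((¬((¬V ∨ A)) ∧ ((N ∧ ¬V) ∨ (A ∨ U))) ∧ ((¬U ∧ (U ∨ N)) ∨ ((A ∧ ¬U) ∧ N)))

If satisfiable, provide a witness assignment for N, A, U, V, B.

Case V = True: the formula simplifies to (¬A ∧ (A ∨ U)) ∧ ((¬U ∧ (U ∨ N)) ∨ ((A ∧ ¬U) ∧ N)).
  A = True: the conjunct ¬A is False.
  A = False: simplifies to U ∧ (¬U ∧ (U ∨ N)).
    U = True: the conjunct ¬U is False.
    U = False: the conjunct U is False.
Case V = False: the conjunct ¬((¬V ∨ A)) becomes ¬((True ∨ A)) = False.
Both cases fail — unsatisfiable.

Unsatisfiable — no assignment works.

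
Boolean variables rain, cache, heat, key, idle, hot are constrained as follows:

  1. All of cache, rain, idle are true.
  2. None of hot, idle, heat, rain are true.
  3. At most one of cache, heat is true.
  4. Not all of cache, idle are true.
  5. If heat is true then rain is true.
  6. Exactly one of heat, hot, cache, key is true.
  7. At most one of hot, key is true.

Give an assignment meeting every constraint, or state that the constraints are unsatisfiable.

Unsatisfiable — no assignment works.

Case rain = True:
  Constraint (2) is violated (rain=T) — contradiction.
Case rain = False:
  Constraint (1) is violated (rain=F) — contradiction.
Both cases fail — unsatisfiable.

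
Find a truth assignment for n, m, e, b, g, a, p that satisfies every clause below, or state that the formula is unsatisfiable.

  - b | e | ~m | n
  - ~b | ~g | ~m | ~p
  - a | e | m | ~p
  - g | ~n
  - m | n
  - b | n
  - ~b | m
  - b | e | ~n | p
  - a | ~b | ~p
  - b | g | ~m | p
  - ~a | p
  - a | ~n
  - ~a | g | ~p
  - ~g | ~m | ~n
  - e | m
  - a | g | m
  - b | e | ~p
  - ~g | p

Set n = True.
  then (g | ~n) forces g = True.
  then (a | ~n) forces a = True.
  then (~g | ~m | ~n) forces m = False.
  then (e | m) forces e = True.
  then (~g | p) forces p = True.
  then (~b | m) forces b = False.
All clauses satisfied.

n=T, m=F, e=T, b=F, g=T, a=T, p=T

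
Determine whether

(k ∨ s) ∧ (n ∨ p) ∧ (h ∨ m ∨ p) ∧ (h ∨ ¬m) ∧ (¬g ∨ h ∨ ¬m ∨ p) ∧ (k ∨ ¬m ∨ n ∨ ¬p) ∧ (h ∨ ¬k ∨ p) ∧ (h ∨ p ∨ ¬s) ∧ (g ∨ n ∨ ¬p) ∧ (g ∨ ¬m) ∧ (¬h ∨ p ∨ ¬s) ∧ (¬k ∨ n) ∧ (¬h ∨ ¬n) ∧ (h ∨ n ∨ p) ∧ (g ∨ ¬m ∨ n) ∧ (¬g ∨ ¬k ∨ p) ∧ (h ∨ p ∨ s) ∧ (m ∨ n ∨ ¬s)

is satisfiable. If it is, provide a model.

p: True, g: False, k: True, m: False, n: True, h: False, s: False

Try p = False:
  (n ∨ p) forces n = True.
  (¬h ∨ ¬n) forces h = False.
  (h ∨ m ∨ p) forces m = True.
  clause (h ∨ ¬m) is falsified — backtrack.
So p = True.
Set g = False.
  then (g ∨ n ∨ ¬p) forces n = True.
  then (g ∨ ¬m) forces m = False.
  then (¬h ∨ ¬n) forces h = False.
Set k = True.
Set s = False.
All clauses satisfied.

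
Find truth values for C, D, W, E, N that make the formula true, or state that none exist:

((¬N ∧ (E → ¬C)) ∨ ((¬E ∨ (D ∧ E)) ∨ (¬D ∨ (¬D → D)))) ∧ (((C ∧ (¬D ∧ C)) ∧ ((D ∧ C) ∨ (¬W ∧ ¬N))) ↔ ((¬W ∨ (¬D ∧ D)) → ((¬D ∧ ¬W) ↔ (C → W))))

C: False, D: True, W: False, E: True, N: False

  (¬N ∧ (E → ¬C)) ∨ ((¬E ∨ (D ∧ E)) ∨ (¬D ∨ (¬D → D))) = True
    ¬N ∧ (E → ¬C) = True
      ¬N = True
      E → ¬C = True
        ¬C = True
    (¬E ∨ (D ∧ E)) ∨ (¬D ∨ (¬D → D)) = True
      ¬E ∨ (D ∧ E) = True
        ¬E = False
        D ∧ E = True
      ¬D ∨ (¬D → D) = True
        ¬D = False
        ¬D → D = True
          ¬D = False
  ((C ∧ (¬D ∧ C)) ∧ ((D ∧ C) ∨ (¬W ∧ ¬N))) ↔ ((¬W ∨ (¬D ∧ D)) → ((¬D ∧ ¬W) ↔ (C → W))) = True
    (C ∧ (¬D ∧ C)) ∧ ((D ∧ C) ∨ (¬W ∧ ¬N)) = False
      C ∧ (¬D ∧ C) = False
        ¬D ∧ C = False
          ¬D = False
      (D ∧ C) ∨ (¬W ∧ ¬N) = True
        D ∧ C = False
        ¬W ∧ ¬N = True
          ¬W = True
          ¬N = True
    (¬W ∨ (¬D ∧ D)) → ((¬D ∧ ¬W) ↔ (C → W)) = False
      ¬W ∨ (¬D ∧ D) = True
        ¬W = True
        ¬D ∧ D = False
          ¬D = False
      (¬D ∧ ¬W) ↔ (C → W) = False
        ¬D ∧ ¬W = False
          ¬D = False
          ¬W = True
        C → W = True
Both conjuncts True, so the formula holds.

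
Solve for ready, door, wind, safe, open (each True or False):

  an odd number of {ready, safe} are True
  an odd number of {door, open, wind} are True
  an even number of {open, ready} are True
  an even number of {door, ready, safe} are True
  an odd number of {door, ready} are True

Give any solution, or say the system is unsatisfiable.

ready: False, door: True, wind: False, safe: True, open: False

{ready, safe}: 1 true → odd ✓
{door, open, wind}: 1 true → odd ✓
{open, ready}: 0 true → even ✓
{door, ready, safe}: 2 true → even ✓
{door, ready}: 1 true → odd ✓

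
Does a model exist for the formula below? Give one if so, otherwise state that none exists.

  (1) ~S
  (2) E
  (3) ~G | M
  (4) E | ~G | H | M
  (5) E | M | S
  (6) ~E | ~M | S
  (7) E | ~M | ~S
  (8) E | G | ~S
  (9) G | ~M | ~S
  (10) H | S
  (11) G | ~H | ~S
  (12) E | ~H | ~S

M: False; S: False; E: True; G: False; H: True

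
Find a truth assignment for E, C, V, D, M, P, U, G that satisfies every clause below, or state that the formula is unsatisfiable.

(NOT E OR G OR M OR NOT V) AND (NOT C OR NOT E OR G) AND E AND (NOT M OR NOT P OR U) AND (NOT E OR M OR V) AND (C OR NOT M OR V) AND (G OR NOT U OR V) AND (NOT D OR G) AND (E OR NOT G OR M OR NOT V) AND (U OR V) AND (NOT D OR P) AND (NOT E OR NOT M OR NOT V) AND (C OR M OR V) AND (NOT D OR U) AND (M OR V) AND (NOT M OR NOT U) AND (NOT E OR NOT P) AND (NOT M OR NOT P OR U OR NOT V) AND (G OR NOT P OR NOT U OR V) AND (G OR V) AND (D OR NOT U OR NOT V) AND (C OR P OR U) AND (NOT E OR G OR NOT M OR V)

Unit clause (E) forces E = True.
In (NOT E OR NOT P) only NOT P is left, so P = False.
In (NOT D OR P) only NOT D is left, so D = False.
Set C = True.
  then (NOT C OR NOT E OR G) forces G = True.
Try V = False:
  (NOT E OR M OR V) forces M = True.
  (U OR V) forces U = True.
  clause (NOT M OR NOT U) is falsified — backtrack.
So V = True.
  then (NOT E OR NOT M OR NOT V) forces M = False.
  then (D OR NOT U OR NOT V) forces U = False.
All clauses satisfied.

E: True; C: True; V: True; D: False; M: False; P: False; U: False; G: True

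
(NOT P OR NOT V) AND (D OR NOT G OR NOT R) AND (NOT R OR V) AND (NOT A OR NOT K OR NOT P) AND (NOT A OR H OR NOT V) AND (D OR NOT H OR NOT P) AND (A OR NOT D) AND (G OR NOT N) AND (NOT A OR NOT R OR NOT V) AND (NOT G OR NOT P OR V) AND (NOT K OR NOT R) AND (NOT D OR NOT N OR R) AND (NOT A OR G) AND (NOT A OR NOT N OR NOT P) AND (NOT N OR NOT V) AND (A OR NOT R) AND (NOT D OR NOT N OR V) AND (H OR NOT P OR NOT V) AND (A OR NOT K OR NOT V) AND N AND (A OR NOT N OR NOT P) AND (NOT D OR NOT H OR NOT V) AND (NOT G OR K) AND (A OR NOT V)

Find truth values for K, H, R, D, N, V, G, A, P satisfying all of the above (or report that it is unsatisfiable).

K=T, H=T, R=F, D=F, N=T, V=F, G=T, A=F, P=F

Unit clause (N) forces N = True.
In (G OR NOT N) only G is left, so G = True.
In (NOT N OR NOT V) only NOT V is left, so V = False.
In (NOT D OR NOT N OR V) only NOT D is left, so D = False.
In (NOT G OR K) only K is left, so K = True.
In (D OR NOT G OR NOT R) only NOT R is left, so R = False.
In (NOT G OR NOT P OR V) only NOT P is left, so P = False.
Set H = True.
Set A = False.
All clauses satisfied.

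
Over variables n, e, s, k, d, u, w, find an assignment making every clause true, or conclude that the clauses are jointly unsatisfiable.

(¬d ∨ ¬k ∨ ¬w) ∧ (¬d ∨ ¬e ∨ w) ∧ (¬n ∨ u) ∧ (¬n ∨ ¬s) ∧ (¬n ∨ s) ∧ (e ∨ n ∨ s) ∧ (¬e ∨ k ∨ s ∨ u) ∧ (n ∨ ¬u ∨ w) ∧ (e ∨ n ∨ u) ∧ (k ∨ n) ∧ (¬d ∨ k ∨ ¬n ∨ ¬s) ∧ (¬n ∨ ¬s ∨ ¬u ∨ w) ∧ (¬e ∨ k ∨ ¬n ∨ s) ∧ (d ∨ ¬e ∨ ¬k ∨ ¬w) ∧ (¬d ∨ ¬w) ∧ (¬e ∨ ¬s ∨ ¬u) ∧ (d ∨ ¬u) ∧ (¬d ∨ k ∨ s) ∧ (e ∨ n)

n = False, e = True, s = True, k = True, d = False, u = False, w = False

Try n = True:
  (¬n ∨ u) forces u = True.
  (¬n ∨ ¬s) forces s = False.
  clause (¬n ∨ s) is falsified — backtrack.
So n = False.
  then (k ∨ n) forces k = True.
  then (e ∨ n) forces e = True.
Set s = True.
  then (¬e ∨ ¬s ∨ ¬u) forces u = False.
Set d = False.
  then (d ∨ ¬e ∨ ¬k ∨ ¬w) forces w = False.
All clauses satisfied.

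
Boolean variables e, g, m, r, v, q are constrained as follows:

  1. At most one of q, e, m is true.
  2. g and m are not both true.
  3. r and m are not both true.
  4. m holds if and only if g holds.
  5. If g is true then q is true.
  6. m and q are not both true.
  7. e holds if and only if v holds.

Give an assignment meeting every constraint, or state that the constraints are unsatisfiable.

e=F, g=F, m=F, r=F, v=F, q=T

  (1) {q, e, m}: 1 true — at most one ✓
  (2) g=F, m=F — not both ✓
  (3) r=F, m=F — not both ✓
  (4) m=F, g=F — same ✓
  (5) g=F ⇒ q: vacuous ✓
  (6) m=F, q=T — not both ✓
  (7) e=F, v=F — same ✓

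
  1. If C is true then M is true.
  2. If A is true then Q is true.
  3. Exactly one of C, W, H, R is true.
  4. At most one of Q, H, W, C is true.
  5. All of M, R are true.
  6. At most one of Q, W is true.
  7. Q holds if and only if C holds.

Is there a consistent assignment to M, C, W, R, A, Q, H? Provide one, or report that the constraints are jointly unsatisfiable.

M = True, C = False, W = False, R = True, A = False, Q = False, H = False

  (1) C=F ⇒ M: vacuous ✓
  (2) A=F ⇒ Q: vacuous ✓
  (3) {C, W, H, R}: 1 true — exactly one ✓
  (4) {Q, H, W, C}: 0 true — at most one ✓
  (5) {M, R}: all 2 true ✓
  (6) {Q, W}: 0 true — at most one ✓
  (7) Q=F, C=F — same ✓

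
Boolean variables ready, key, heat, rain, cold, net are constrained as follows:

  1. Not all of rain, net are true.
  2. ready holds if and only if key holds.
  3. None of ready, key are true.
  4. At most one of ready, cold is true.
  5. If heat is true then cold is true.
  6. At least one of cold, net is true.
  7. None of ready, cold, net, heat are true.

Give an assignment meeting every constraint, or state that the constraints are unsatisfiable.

No satisfying assignment exists.

Case net = True:
  Constraint (7) is violated (net=T) — contradiction.
Case net = False:
  (3) forces ready = False.
  (2) with ready=F forces key = False.
  (6) with net=F forces cold = True.
  Constraint (7) is violated (cold=T) — contradiction.
Both cases fail — unsatisfiable.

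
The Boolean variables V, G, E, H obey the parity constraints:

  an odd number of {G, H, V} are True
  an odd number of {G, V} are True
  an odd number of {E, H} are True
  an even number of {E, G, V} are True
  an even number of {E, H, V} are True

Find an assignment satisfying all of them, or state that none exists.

V = True, G = False, E = True, H = False

{G, H, V}: 1 true → odd ✓
{G, V}: 1 true → odd ✓
{E, H}: 1 true → odd ✓
{E, G, V}: 2 true → even ✓
{E, H, V}: 2 true → even ✓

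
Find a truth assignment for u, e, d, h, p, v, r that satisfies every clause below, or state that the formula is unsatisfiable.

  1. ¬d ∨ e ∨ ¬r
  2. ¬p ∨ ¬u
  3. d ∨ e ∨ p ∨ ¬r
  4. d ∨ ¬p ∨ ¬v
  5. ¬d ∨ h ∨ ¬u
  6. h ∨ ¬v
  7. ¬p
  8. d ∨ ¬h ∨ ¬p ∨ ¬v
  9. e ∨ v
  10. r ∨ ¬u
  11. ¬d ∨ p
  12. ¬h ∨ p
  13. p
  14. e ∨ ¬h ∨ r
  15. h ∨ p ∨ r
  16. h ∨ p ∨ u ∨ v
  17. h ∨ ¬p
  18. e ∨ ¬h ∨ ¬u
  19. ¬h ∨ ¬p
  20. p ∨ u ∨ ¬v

Case p = True:
  Clause (¬p) is falsified — contradiction.
Case p = False:
  Clause (p) is falsified — contradiction.
Both cases fail, so the formula is unsatisfiable.

The formula is unsatisfiable.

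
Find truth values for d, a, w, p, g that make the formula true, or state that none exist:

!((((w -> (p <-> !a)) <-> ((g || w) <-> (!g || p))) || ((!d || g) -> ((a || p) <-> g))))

d: False, a: True, w: False, p: False, g: False

  !((((w -> (p <-> !a)) <-> ((g || w) <-> (!g || p))) || ((!d || g) -> ((a || p) <-> g)))) = True
    ((w -> (p <-> !a)) <-> ((g || w) <-> (!g || p))) || ((!d || g) -> ((a || p) <-> g)) = False
      (w -> (p <-> !a)) <-> ((g || w) <-> (!g || p)) = False
        w -> (p <-> !a) = True
          p <-> !a = True
            !a = False
        (g || w) <-> (!g || p) = False
          g || w = False
          !g || p = True
            !g = True
      (!d || g) -> ((a || p) <-> g) = False
        !d || g = True
          !d = True
        (a || p) <-> g = False
          a || p = True
The formula evaluates to True.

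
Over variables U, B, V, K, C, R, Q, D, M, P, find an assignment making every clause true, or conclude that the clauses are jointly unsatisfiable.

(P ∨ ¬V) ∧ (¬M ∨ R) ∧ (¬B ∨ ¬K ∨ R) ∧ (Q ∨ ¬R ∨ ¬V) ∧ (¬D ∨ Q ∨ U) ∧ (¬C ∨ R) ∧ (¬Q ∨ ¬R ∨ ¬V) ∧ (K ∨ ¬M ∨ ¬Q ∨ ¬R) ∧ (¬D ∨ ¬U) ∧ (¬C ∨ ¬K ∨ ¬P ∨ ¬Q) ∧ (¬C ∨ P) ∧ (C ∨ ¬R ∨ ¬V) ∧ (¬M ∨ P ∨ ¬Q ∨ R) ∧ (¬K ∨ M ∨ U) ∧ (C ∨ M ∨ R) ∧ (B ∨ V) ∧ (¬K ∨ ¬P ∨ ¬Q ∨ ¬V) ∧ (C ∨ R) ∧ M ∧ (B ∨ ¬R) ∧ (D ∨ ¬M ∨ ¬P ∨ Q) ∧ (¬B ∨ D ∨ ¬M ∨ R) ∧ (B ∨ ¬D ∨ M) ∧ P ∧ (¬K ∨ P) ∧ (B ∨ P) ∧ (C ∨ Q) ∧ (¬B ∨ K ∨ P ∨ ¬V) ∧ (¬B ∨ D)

U: False, B: True, V: False, K: True, C: False, R: True, Q: True, D: True, M: True, P: True

Unit clause (M) forces M = True.
Unit clause (P) forces P = True.
In (¬M ∨ R) only R is left, so R = True.
In (B ∨ ¬R) only B is left, so B = True.
In (¬B ∨ D) only D is left, so D = True.
In (¬D ∨ ¬U) only ¬U is left, so U = False.
In (¬D ∨ Q ∨ U) only Q is left, so Q = True.
In (¬Q ∨ ¬R ∨ ¬V) only ¬V is left, so V = False.
In (K ∨ ¬M ∨ ¬Q ∨ ¬R) only K is left, so K = True.
In (¬C ∨ ¬K ∨ ¬P ∨ ¬Q) only ¬C is left, so C = False.
All clauses satisfied.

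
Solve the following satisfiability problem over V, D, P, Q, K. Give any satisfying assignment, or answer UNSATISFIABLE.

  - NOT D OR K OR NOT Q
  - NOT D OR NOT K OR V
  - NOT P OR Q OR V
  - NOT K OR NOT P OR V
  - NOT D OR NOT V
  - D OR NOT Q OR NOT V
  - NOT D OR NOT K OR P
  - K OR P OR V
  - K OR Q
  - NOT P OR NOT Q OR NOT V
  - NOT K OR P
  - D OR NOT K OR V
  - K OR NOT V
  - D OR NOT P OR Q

Try V = True:
  (NOT D OR NOT V) forces D = False.
  (D OR NOT Q OR NOT V) forces Q = False.
  (K OR Q) forces K = True.
  (NOT K OR P) forces P = True.
  clause (D OR NOT P OR Q) is falsified — backtrack.
So V = False.
Try D = True:
  (NOT D OR NOT K OR V) forces K = False.
  (NOT D OR K OR NOT Q) forces Q = False.
  clause (K OR Q) is falsified — backtrack.
So D = False.
  then (D OR NOT K OR V) forces K = False.
  then (K OR P OR V) forces P = True.
  then (K OR Q) forces Q = True.
All clauses satisfied.

V: False; D: False; P: True; Q: True; K: False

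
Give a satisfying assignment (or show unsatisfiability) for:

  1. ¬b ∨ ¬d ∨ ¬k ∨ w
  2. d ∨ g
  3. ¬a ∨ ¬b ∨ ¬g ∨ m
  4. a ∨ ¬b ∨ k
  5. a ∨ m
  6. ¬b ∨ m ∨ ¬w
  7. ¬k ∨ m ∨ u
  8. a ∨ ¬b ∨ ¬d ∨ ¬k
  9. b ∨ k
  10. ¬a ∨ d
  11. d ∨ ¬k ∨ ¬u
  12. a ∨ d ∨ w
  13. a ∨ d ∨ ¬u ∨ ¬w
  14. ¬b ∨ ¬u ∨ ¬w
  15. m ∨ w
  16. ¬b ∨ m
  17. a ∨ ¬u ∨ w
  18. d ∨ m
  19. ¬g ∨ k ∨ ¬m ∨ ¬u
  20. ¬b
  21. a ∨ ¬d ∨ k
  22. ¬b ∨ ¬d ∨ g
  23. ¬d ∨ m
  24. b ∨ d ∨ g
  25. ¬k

Case k = True:
  Clause (¬k) is falsified — contradiction.
Case k = False:
  (b ∨ k) forces b = True.
  Clause (¬b) is falsified — contradiction.
Both cases fail, so the formula is unsatisfiable.

Unsatisfiable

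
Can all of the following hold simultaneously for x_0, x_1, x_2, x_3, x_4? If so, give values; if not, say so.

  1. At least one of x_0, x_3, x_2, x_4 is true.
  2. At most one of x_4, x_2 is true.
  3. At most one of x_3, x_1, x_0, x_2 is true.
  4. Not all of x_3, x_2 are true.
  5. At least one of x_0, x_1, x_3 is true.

x_0 = True, x_1 = False, x_2 = False, x_3 = False, x_4 = True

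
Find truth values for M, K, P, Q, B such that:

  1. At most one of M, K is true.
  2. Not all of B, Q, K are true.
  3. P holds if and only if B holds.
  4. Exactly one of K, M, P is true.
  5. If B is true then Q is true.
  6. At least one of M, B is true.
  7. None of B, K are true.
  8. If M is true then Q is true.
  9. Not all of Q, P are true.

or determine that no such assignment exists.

M: True, K: False, P: False, Q: True, B: False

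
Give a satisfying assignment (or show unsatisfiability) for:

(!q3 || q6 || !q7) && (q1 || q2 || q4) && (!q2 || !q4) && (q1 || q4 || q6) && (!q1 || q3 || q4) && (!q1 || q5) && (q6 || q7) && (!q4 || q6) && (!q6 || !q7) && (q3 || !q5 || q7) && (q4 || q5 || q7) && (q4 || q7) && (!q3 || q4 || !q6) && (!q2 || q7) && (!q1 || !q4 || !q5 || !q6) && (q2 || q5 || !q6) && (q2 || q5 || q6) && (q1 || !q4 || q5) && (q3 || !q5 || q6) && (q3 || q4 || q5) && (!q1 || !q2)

Set q1 = False.
Set q2 = False.
  then (q1 || q2 || q4) forces q4 = True.
  then (!q4 || q6) forces q6 = True.
  then (!q6 || !q7) forces q7 = False.
  then (q2 || q5 || !q6) forces q5 = True.
  then (q3 || !q5 || q7) forces q3 = True.
All clauses satisfied.

q1=F; q2=F; q3=T; q4=T; q5=T; q6=T; q7=F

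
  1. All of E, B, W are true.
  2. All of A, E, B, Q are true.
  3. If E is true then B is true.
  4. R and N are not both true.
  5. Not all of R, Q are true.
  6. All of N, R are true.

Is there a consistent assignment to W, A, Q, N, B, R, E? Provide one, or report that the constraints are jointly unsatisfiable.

Case R = True:
  (1) forces E = True.
  (1) forces B = True.
  (1) forces W = True.
  (2) forces A = True.
  (2) forces Q = True.
  Constraint (5) is violated (R=T, Q=T) — contradiction.
Case R = False:
  Constraint (6) is violated (R=F) — contradiction.
Both cases fail — unsatisfiable.

Unsatisfiable — no assignment works.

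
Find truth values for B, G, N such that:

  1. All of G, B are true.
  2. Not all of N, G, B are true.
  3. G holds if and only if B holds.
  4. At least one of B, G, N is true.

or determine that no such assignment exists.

B = True, G = True, N = False

  (1) {G, B}: all 2 true ✓
  (2) {N, G, B}: 2/3 true — not all ✓
  (3) G=T, B=T — same ✓
  (4) {B, G, N}: 2 true — at least one ✓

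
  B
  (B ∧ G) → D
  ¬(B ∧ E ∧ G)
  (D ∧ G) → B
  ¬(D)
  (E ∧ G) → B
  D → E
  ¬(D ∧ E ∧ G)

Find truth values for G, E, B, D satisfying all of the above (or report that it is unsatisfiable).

G = False, E = False, B = True, D = False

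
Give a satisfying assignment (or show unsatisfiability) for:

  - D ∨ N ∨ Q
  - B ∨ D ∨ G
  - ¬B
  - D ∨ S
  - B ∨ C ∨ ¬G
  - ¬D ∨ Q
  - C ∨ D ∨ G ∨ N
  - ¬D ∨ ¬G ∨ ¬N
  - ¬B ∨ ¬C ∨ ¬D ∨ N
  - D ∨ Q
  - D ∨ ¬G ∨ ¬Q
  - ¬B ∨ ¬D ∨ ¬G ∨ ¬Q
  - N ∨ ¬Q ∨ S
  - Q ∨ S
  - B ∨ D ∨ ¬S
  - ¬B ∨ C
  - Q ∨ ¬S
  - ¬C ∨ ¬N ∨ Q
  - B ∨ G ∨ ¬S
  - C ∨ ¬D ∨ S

Q=T, S=T, B=F, G=T, D=T, C=T, N=F

Unit clause (¬B) forces B = False.
Try Q = False:
  (¬D ∨ Q) forces D = False.
  clause (D ∨ Q) is falsified — backtrack.
So Q = True.
Set S = True.
  then (B ∨ D ∨ ¬S) forces D = True.
  then (B ∨ G ∨ ¬S) forces G = True.
  then (B ∨ C ∨ ¬G) forces C = True.
  then (¬D ∨ ¬G ∨ ¬N) forces N = False.
All clauses satisfied.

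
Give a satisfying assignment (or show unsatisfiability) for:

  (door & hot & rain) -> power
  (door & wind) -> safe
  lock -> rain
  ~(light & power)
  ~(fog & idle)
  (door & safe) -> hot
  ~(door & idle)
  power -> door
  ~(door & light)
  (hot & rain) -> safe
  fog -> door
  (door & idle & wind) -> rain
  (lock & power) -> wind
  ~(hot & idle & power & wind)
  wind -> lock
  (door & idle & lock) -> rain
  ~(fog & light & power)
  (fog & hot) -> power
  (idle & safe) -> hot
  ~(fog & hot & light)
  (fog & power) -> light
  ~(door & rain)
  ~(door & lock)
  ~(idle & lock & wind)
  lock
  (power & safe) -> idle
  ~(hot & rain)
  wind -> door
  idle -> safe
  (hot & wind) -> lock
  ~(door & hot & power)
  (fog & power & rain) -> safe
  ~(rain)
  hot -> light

Unsatisfiable

Case lock = True:
  (~lock | rain) forces rain = True.
  Clause (~rain) is falsified — contradiction.
Case lock = False:
  Clause (lock) is falsified — contradiction.
Both cases fail, so the formula is unsatisfiable.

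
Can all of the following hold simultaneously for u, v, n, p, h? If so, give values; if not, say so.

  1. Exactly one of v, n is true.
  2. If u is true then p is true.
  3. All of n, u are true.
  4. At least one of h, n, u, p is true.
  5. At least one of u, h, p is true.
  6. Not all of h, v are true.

u=T, v=F, n=T, p=T, h=F

  (1) {v, n}: 1 true — exactly one ✓
  (2) u=T ⇒ p: T ✓
  (3) {n, u}: all 2 true ✓
  (4) {h, n, u, p}: 3 true — at least one ✓
  (5) {u, h, p}: 2 true — at least one ✓
  (6) {h, v}: 0/2 true — not all ✓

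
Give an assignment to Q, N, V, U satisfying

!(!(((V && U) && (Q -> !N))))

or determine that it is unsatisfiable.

Q = False, N = True, V = True, U = True

  !(!(((V && U) && (Q -> !N)))) = True
    !(((V && U) && (Q -> !N))) = False
      (V && U) && (Q -> !N) = True
        V && U = True
        Q -> !N = True
          !N = False
The formula evaluates to True.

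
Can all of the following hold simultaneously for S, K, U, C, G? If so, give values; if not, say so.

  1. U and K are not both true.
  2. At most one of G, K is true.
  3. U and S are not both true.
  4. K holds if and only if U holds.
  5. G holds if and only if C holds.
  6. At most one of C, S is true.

S = True; K = False; U = False; C = False; G = False

  (1) U=F, K=F — not both ✓
  (2) {G, K}: 0 true — at most one ✓
  (3) U=F, S=T — not both ✓
  (4) K=F, U=F — same ✓
  (5) G=F, C=F — same ✓
  (6) {C, S}: 1 true — at most one ✓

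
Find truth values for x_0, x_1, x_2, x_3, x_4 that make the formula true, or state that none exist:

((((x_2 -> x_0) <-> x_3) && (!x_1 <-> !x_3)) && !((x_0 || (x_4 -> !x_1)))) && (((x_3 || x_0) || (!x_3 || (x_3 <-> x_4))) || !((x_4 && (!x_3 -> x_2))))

x_0: False, x_1: True, x_2: False, x_3: True, x_4: True

  (((x_2 -> x_0) <-> x_3) && (!x_1 <-> !x_3)) && !((x_0 || (x_4 -> !x_1))) = True
    ((x_2 -> x_0) <-> x_3) && (!x_1 <-> !x_3) = True
      (x_2 -> x_0) <-> x_3 = True
        x_2 -> x_0 = True
      !x_1 <-> !x_3 = True
        !x_1 = False
        !x_3 = False
    !((x_0 || (x_4 -> !x_1))) = True
      x_0 || (x_4 -> !x_1) = False
        x_4 -> !x_1 = False
          !x_1 = False
  ((x_3 || x_0) || (!x_3 || (x_3 <-> x_4))) || !((x_4 && (!x_3 -> x_2))) = True
    (x_3 || x_0) || (!x_3 || (x_3 <-> x_4)) = True
      x_3 || x_0 = True
      !x_3 || (x_3 <-> x_4) = True
        !x_3 = False
        x_3 <-> x_4 = True
    !((x_4 && (!x_3 -> x_2))) = False
      x_4 && (!x_3 -> x_2) = True
        !x_3 -> x_2 = True
          !x_3 = False
Both conjuncts True, so the formula holds.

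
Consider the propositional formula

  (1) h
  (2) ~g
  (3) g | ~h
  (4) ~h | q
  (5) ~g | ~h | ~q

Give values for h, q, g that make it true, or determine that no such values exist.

Unsatisfiable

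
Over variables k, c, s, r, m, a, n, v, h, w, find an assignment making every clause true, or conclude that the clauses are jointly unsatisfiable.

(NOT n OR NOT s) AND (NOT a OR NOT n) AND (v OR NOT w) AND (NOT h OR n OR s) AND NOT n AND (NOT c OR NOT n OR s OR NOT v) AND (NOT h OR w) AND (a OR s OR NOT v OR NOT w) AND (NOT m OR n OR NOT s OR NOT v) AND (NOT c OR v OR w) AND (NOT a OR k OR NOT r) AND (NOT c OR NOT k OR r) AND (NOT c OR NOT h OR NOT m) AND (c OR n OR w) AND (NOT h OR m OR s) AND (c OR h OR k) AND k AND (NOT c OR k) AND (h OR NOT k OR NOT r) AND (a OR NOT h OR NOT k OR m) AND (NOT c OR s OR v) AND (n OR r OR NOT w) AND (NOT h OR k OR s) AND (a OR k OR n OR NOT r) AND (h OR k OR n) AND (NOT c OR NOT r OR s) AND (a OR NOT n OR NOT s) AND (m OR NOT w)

Unsatisfiable

Case h = True:
  (NOT n) forces n = False.
  (NOT h OR n OR s) forces s = True.
  (NOT h OR w) forces w = True.
  (v OR NOT w) forces v = True.
  (NOT m OR n OR NOT s OR NOT v) forces m = False.
  Clause (m OR NOT w) is falsified — contradiction.
Case h = False:
  (NOT n) forces n = False.
  (k) forces k = True.
  (h OR NOT k OR NOT r) forces r = False.
  (NOT c OR NOT k OR r) forces c = False.
  (c OR n OR w) forces w = True.
  Clause (n OR r OR NOT w) is falsified — contradiction.
Both cases fail, so the formula is unsatisfiable.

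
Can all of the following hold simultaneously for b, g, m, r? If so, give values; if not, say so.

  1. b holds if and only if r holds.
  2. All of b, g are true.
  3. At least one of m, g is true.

b = True; g = True; m = False; r = True

  (1) b=T, r=T — same ✓
  (2) {b, g}: all 2 true ✓
  (3) {m, g}: 1 true — at least one ✓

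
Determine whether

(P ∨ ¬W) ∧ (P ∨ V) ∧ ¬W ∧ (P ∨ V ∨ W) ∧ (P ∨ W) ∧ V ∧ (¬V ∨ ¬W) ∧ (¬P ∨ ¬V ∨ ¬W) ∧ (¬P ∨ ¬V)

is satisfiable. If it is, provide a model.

Unsatisfiable — no assignment works.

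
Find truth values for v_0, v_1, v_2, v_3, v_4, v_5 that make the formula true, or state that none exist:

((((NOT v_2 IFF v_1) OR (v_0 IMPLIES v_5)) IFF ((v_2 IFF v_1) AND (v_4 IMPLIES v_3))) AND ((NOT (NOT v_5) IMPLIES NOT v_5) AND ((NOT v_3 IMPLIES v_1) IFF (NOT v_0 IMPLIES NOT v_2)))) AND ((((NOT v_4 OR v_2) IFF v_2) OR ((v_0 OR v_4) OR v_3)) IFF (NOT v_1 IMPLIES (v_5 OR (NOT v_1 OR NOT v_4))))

v_0=F, v_1=F, v_2=F, v_3=T, v_4=F, v_5=F

  (((NOT v_2 IFF v_1) OR (v_0 IMPLIES v_5)) IFF ((v_2 IFF v_1) AND (v_4 IMPLIES v_3))) AND ((NOT (NOT v_5) IMPLIES NOT v_5) AND ((NOT v_3 IMPLIES v_1) IFF (NOT v_0 IMPLIES NOT v_2))) = True
    ((NOT v_2 IFF v_1) OR (v_0 IMPLIES v_5)) IFF ((v_2 IFF v_1) AND (v_4 IMPLIES v_3)) = True
      (NOT v_2 IFF v_1) OR (v_0 IMPLIES v_5) = True
        NOT v_2 IFF v_1 = False
          NOT v_2 = True
        v_0 IMPLIES v_5 = True
      (v_2 IFF v_1) AND (v_4 IMPLIES v_3) = True
        v_2 IFF v_1 = True
        v_4 IMPLIES v_3 = True
    (NOT (NOT v_5) IMPLIES NOT v_5) AND ((NOT v_3 IMPLIES v_1) IFF (NOT v_0 IMPLIES NOT v_2)) = True
      NOT (NOT v_5) IMPLIES NOT v_5 = True
        NOT (NOT v_5) = False
          NOT v_5 = True
        NOT v_5 = True
      (NOT v_3 IMPLIES v_1) IFF (NOT v_0 IMPLIES NOT v_2) = True
        NOT v_3 IMPLIES v_1 = True
          NOT v_3 = False
        NOT v_0 IMPLIES NOT v_2 = True
          NOT v_0 = True
          NOT v_2 = True
  (((NOT v_4 OR v_2) IFF v_2) OR ((v_0 OR v_4) OR v_3)) IFF (NOT v_1 IMPLIES (v_5 OR (NOT v_1 OR NOT v_4))) = True
    ((NOT v_4 OR v_2) IFF v_2) OR ((v_0 OR v_4) OR v_3) = True
      (NOT v_4 OR v_2) IFF v_2 = False
        NOT v_4 OR v_2 = True
          NOT v_4 = True
      (v_0 OR v_4) OR v_3 = True
        v_0 OR v_4 = False
    NOT v_1 IMPLIES (v_5 OR (NOT v_1 OR NOT v_4)) = True
      NOT v_1 = True
      v_5 OR (NOT v_1 OR NOT v_4) = True
        NOT v_1 OR NOT v_4 = True
          NOT v_1 = True
          NOT v_4 = True
Both conjuncts True, so the formula holds.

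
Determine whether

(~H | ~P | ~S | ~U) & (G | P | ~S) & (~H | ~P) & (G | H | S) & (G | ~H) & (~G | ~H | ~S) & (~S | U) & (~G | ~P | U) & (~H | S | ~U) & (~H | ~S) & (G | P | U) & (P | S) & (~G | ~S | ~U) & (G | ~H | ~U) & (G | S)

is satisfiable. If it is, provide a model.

Set G = True.
Try S = True:
  (~G | ~H | ~S) forces H = False.
  (~S | U) forces U = True.
  clause (~G | ~S | ~U) is falsified — backtrack.
So S = False.
  then (P | S) forces P = True.
  then (~H | ~P) forces H = False.
  then (~G | ~P | U) forces U = True.
All clauses satisfied.

G=T, S=F, P=T, U=T, H=F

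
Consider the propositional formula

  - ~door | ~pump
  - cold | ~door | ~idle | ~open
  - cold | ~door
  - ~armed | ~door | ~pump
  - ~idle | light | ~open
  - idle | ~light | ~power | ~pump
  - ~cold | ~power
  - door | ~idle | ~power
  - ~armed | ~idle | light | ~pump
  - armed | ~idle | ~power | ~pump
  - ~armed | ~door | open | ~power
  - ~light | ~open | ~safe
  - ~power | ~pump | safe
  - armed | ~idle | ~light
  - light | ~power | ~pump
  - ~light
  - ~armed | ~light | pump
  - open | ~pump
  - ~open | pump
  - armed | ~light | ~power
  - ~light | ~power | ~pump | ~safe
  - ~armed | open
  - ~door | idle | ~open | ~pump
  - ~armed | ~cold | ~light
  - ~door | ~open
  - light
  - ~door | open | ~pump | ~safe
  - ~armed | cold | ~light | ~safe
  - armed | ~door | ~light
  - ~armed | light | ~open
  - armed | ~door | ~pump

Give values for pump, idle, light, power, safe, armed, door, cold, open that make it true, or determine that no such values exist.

Case light = True:
  Clause (~light) is falsified — contradiction.
Case light = False:
  Clause (light) is falsified — contradiction.
Both cases fail, so the formula is unsatisfiable.

UNSATISFIABLE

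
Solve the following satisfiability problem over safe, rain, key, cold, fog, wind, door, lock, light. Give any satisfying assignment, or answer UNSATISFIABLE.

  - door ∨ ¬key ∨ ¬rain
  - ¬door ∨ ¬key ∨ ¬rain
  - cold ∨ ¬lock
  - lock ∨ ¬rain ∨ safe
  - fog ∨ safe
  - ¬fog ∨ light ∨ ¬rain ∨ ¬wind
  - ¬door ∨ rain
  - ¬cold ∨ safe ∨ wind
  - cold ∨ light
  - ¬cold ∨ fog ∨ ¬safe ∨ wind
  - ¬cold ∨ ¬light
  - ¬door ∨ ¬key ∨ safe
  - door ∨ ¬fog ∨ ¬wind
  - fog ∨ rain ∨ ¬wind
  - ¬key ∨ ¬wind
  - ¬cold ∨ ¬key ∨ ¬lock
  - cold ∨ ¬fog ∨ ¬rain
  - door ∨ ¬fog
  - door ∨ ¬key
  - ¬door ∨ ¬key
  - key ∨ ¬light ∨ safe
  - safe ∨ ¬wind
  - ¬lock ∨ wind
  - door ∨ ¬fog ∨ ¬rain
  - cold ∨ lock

safe = True; rain = True; key = False; cold = True; fog = False; wind = True; door = True; lock = True; light = False

Set safe = True.
Set rain = True.
Try key = True:
  (door ∨ ¬key ∨ ¬rain) forces door = True.
  clause (¬door ∨ ¬key ∨ ¬rain) is falsified — backtrack.
So key = False.
Try cold = False:
  (cold ∨ ¬lock) forces lock = False.
  clause (cold ∨ lock) is falsified — backtrack.
So cold = True.
  then (¬cold ∨ ¬light) forces light = False.
Set fog = False.
  then (¬cold ∨ fog ∨ ¬safe ∨ wind) forces wind = True.
Set door = True.
Set lock = True.
All clauses satisfied.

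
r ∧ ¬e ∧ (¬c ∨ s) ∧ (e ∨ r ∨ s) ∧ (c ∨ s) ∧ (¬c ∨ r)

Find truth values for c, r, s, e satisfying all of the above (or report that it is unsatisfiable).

Unit clause (r) forces r = True.
Unit clause (¬e) forces e = False.
Set c = True.
  then (¬c ∨ s) forces s = True.
Check each clause:
  (r): r holds.
  (¬e): ¬e holds.
  (¬c ∨ s): s holds.
  (e ∨ r ∨ s): r holds.
  (c ∨ s): c holds.
  (¬c ∨ r): r holds.
All clauses satisfied.

c = True; r = True; s = True; e = False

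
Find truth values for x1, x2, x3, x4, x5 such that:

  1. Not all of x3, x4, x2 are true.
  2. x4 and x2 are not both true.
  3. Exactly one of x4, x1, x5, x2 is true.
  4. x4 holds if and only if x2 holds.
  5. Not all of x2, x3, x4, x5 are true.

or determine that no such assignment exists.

x1 = True, x2 = False, x3 = False, x4 = False, x5 = False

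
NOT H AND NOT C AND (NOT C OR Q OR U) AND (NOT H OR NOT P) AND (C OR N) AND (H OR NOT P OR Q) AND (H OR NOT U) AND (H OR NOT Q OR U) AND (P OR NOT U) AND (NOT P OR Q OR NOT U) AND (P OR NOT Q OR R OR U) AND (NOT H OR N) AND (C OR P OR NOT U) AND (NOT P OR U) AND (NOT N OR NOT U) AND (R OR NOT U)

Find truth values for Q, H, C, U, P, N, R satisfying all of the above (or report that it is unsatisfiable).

Unit clause (NOT H) forces H = False.
Unit clause (NOT C) forces C = False.
In (C OR N) only N is left, so N = True.
In (H OR NOT U) only NOT U is left, so U = False.
In (H OR NOT Q OR U) only NOT Q is left, so Q = False.
In (NOT P OR U) only NOT P is left, so P = False.
Set R = False.
All clauses satisfied.

Q: False, H: False, C: False, U: False, P: False, N: True, R: False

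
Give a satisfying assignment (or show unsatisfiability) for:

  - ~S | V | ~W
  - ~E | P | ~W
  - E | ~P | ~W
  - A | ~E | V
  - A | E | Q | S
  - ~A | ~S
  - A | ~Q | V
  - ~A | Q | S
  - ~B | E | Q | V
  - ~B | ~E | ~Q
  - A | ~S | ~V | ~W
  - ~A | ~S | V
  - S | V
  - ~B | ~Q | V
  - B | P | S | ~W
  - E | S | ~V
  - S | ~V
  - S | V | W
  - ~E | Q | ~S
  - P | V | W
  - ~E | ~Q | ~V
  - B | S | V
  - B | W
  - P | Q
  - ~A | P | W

B = True, W = False, V = True, P = True, Q = True, S = True, A = False, E = False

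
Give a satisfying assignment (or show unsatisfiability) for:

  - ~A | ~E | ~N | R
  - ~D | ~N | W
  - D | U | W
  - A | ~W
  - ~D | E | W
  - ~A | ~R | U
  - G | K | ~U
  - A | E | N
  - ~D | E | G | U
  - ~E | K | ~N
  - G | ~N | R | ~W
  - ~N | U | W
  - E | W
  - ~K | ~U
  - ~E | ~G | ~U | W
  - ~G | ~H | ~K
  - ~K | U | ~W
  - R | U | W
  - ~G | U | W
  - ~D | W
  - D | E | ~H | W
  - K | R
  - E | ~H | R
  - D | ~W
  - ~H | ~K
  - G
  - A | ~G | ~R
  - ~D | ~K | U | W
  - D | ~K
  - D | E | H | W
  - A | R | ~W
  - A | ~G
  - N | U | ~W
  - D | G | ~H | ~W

Unit clause (G) forces G = True.
In (A | ~G) only A is left, so A = True.
Set E = True.
Try N = True:
  (~A | ~E | ~N | R) forces R = True.
  (~A | ~R | U) forces U = True.
  (~E | K | ~N) forces K = True.
  clause (~K | ~U) is falsified — backtrack.
So N = False.
Try D = False:
  (D | ~W) forces W = False.
  (D | U | W) forces U = True.
  clause (~E | ~G | ~U | W) is falsified — backtrack.
So D = True.
  then (~D | W) forces W = True.
  then (N | U | ~W) forces U = True.
  then (~K | ~U) forces K = False.
  then (K | R) forces R = True.
Set H = False.
All clauses satisfied.

A: True; E: True; N: False; D: True; H: False; R: True; W: True; G: True; K: False; U: True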